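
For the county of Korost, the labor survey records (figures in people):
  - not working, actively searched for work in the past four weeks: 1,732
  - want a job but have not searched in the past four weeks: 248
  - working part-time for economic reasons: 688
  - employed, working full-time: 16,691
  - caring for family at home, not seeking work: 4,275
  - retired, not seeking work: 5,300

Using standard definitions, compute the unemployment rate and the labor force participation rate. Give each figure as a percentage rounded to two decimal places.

Employed = 688 + 16,691 = 17,379 (anyone who worked, including part-time for economic reasons, counts as employed).
Unemployed = 1,732.
Labor force = 17,379 + 1,732 = 19,111.
Not in labor force = 248 + 4,275 + 5,300 = 9,823 (those not working and not actively searching are outside the labor force — including those who want a job but have given up searching).
Civilian working-age population = 19,111 + 9,823 = 28,934.
Unemployment rate = 1,732 / 19,111 = 9.06%.
Labor force participation rate = 19,111 / 28,934 = 66.05%.

Unemployment rate ≈ 9.06%; labor force participation rate ≈ 66.05%.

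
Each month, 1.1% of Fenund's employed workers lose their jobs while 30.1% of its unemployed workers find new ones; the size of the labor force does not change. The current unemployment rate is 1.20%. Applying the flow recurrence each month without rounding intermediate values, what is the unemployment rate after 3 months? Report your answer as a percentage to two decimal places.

With a fixed labor force, u_{t+1} = u_t + s·(1−u_t) − f·u_t = u_t·(1−s−f) + s.
Here 1−s−f = 0.688 and s = 0.011.
u_1 = 0.012000 × 0.688 + 0.011 = 0.019256.
u_2 = 0.019256 × 0.688 + 0.011 = 0.024248.
u_3 = 0.024248 × 0.688 + 0.011 = 0.027683.

Unemployment rate after three months ≈ 2.77%.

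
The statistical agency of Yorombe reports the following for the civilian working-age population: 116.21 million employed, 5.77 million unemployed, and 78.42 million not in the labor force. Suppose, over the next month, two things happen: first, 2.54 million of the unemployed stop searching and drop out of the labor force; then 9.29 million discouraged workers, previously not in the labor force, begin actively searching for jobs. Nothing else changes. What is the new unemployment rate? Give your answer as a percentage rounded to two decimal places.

Initially, labor force = 116.21 + 5.77 = 121.98 million, so u = 5.77/121.98 = 4.73%.
After the first change, unemployed and labor force both fall by 2.54 → E = 116.21, U = 3.23, labor force = 119.44 million.
After the second change, unemployed and labor force both rise by 9.29 → E = 116.21, U = 12.52, labor force = 128.73 million.
New unemployment rate = 12.52 / 128.73 = 9.73%.

New unemployment rate ≈ 9.73%.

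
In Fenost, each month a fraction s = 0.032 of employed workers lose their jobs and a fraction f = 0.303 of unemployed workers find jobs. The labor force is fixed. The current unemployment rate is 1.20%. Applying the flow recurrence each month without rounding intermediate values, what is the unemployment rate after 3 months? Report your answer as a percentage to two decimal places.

With a fixed labor force, u_{t+1} = u_t + s·(1−u_t) − f·u_t = u_t·(1−s−f) + s.
Here 1−s−f = 0.665 and s = 0.032.
u_1 = 0.012000 × 0.665 + 0.032 = 0.039980.
u_2 = 0.039980 × 0.665 + 0.032 = 0.058587.
u_3 = 0.058587 × 0.665 + 0.032 = 0.070960.

Unemployment rate after three months ≈ 7.10%.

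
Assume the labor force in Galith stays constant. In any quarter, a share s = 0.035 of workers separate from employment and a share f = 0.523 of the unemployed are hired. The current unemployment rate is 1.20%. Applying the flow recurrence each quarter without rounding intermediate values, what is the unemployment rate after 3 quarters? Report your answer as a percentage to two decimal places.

With a fixed labor force, u_{t+1} = u_t + s·(1−u_t) − f·u_t = u_t·(1−s−f) + s.
Here 1−s−f = 0.442 and s = 0.035.
u_1 = 0.012000 × 0.442 + 0.035 = 0.040304.
u_2 = 0.040304 × 0.442 + 0.035 = 0.052814.
u_3 = 0.052814 × 0.442 + 0.035 = 0.058344.

Unemployment rate after three quarters ≈ 5.83%.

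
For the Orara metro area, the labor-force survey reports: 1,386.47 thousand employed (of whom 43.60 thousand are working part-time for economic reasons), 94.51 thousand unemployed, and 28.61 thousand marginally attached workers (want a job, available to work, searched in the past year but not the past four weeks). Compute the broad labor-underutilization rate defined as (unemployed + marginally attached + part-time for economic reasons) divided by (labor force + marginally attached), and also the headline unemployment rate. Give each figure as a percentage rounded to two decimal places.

Labor force = 1,386.47 + 94.51 = 1,480.98 thousand.
Numerator = 94.51 + 28.61 + 43.60 = 166.72 thousand.
Denominator = 1,480.98 + 28.61 = 1,509.59 thousand.
Broad rate = 166.72 / 1,509.59 = 11.04%.
Headline unemployment rate = 94.51 / 1,480.98 = 6.38%.

Broad underutilization rate ≈ 11.04%; headline unemployment rate ≈ 6.38%.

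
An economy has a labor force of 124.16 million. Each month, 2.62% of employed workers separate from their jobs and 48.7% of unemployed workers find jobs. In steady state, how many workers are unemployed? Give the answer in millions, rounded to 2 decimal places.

Steady-state unemployment rate u* = s/(s+f) = 2.62/(2.62+48.7) = 0.051052.
Unemployed = u* × labor force = 0.051052 × 124.16 ≈ 6.34 million.

About 6.34 million are unemployed in steady state.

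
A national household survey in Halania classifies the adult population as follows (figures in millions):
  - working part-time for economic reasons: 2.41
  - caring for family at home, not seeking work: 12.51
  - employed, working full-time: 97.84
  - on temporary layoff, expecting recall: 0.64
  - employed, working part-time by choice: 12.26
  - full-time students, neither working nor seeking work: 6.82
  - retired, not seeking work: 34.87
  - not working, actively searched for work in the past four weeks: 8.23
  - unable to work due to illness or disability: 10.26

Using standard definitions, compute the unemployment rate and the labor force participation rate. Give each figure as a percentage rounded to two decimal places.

Unemployment rate ≈ 7.31%; labor force participation rate ≈ 65.31%.

Employed = 2.41 + 97.84 + 12.26 = 112.51 million (anyone who worked, including part-time for economic reasons, counts as employed).
Unemployed = 0.64 + 8.23 = 8.87 million (jobless and actively searching, or on temporary layoff).
Labor force = 112.51 + 8.87 = 121.38 million.
Not in labor force = 12.51 + 6.82 + 34.87 + 10.26 = 64.46 million (those not working and not actively searching are outside the labor force).
Civilian working-age population = 121.38 + 64.46 = 185.84 million.
Unemployment rate = 8.87 / 121.38 = 7.31%.
Labor force participation rate = 121.38 / 185.84 = 65.31%.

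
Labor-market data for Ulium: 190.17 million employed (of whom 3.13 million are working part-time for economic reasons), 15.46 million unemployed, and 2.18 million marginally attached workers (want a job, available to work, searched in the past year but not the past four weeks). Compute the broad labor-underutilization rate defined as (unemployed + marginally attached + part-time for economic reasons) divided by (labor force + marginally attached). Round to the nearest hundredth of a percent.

Labor force = 190.17 + 15.46 = 205.63 million.
Numerator = 15.46 + 2.18 + 3.13 = 20.77 million.
Denominator = 205.63 + 2.18 = 207.81 million.
Broad rate = 20.77 / 207.81 = 9.99%.

Broad underutilization rate ≈ 9.99%.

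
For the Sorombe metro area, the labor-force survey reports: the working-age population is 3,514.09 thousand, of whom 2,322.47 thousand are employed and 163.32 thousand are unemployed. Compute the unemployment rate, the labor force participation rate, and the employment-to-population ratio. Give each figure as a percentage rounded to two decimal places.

Unemployment rate ≈ 6.57%; labor force participation rate ≈ 70.74%; employment-population ratio ≈ 66.09%.

Labor force = employed + unemployed = 2,322.47 + 163.32 = 2,485.79 thousand.
Unemployment rate = 163.32 / 2,485.79 = 6.57%.
Labor force participation rate = 2,485.79 / 3,514.09 = 70.74%.
Employment-population ratio = 2,322.47 / 3,514.09 = 66.09%.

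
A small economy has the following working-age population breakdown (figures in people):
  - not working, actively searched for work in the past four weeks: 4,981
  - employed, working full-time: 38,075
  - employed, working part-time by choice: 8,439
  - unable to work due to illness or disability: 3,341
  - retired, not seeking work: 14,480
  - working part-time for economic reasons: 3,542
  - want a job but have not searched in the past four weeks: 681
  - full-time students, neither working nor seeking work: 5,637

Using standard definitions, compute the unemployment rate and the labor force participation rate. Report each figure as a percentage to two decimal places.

Employed = 38,075 + 8,439 + 3,542 = 50,056 (anyone who worked, including part-time for economic reasons, counts as employed).
Unemployed = 4,981.
Labor force = 50,056 + 4,981 = 55,037.
Not in labor force = 3,341 + 14,480 + 681 + 5,637 = 24,139 (those not working and not actively searching are outside the labor force — including those who want a job but have given up searching).
Civilian working-age population = 55,037 + 24,139 = 79,176.
Unemployment rate = 4,981 / 55,037 = 9.05%.
Labor force participation rate = 55,037 / 79,176 = 69.51%.

Unemployment rate ≈ 9.05%; labor force participation rate ≈ 69.51%.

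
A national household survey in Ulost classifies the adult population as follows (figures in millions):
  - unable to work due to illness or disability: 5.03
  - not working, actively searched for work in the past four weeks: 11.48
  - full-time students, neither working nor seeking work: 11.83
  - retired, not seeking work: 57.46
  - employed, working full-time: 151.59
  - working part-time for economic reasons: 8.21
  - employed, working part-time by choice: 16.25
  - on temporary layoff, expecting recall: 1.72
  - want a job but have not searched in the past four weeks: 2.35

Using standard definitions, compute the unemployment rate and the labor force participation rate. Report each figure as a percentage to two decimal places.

Unemployment rate ≈ 6.97%; labor force participation rate ≈ 71.17%.

Employed = 151.59 + 8.21 + 16.25 = 176.05 million (anyone who worked, including part-time for economic reasons, counts as employed).
Unemployed = 11.48 + 1.72 = 13.20 million (jobless and actively searching, or on temporary layoff).
Labor force = 176.05 + 13.20 = 189.25 million.
Not in labor force = 5.03 + 11.83 + 57.46 + 2.35 = 76.67 million (those not working and not actively searching are outside the labor force — including those who want a job but have given up searching).
Civilian working-age population = 189.25 + 76.67 = 265.92 million.
Unemployment rate = 13.20 / 189.25 = 6.97%.
Labor force participation rate = 189.25 / 265.92 = 71.17%.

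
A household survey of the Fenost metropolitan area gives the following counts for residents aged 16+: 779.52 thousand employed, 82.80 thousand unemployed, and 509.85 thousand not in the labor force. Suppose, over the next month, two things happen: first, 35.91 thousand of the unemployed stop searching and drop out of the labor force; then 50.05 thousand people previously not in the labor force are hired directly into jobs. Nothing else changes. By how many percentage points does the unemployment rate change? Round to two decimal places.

The unemployment rate changes by −4.25 percentage points.

Initially, labor force = 779.52 + 82.80 = 862.32 thousand, so u = 82.80/862.32 = 9.60%.
After the first change, unemployed and labor force both fall by 35.91 → E = 779.52, U = 46.89, labor force = 826.41 thousand.
After the second change, employed and labor force both rise by 50.05; unemployed unchanged → E = 829.57, U = 46.89, labor force = 876.46 thousand.
New unemployment rate = 46.89 / 876.46 = 5.35%.
Change = 5.35% − 9.60% = −4.25 percentage points.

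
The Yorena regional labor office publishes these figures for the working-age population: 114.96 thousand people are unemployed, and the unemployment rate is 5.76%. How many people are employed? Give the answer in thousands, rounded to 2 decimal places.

About 1,880.87 thousand are employed.

Labor force = U / u = 114.96 / 0.0576 ≈ 1,995.83 thousand.
Employed = labor force − unemployed = 1,995.83 − 114.96 = 1,880.87 thousand.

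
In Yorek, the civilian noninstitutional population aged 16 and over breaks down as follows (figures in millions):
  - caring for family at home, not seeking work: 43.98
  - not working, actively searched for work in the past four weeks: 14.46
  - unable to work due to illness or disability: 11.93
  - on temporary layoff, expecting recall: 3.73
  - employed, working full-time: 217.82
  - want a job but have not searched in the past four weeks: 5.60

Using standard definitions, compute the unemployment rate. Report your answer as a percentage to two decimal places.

Employed = 217.82 million.
Unemployed = 14.46 + 3.73 = 18.19 million (jobless and actively searching, or on temporary layoff).
Labor force = 217.82 + 18.19 = 236.01 million.
Unemployment rate = 18.19 / 236.01 = 7.71%.

Unemployment rate ≈ 7.71%.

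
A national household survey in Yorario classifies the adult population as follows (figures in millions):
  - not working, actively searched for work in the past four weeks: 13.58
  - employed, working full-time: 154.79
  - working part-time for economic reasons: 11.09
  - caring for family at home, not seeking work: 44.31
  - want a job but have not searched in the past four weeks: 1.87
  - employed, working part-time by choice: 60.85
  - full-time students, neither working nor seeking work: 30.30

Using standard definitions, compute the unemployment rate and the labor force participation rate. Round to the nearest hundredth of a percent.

Unemployment rate ≈ 5.65%; labor force participation rate ≈ 75.86%.

Employed = 154.79 + 11.09 + 60.85 = 226.73 million (anyone who worked, including part-time for economic reasons, counts as employed).
Unemployed = 13.58 million.
Labor force = 226.73 + 13.58 = 240.31 million.
Not in labor force = 44.31 + 1.87 + 30.30 = 76.48 million (those not working and not actively searching are outside the labor force — including those who want a job but have given up searching).
Civilian working-age population = 240.31 + 76.48 = 316.79 million.
Unemployment rate = 13.58 / 240.31 = 5.65%.
Labor force participation rate = 240.31 / 316.79 = 75.86%.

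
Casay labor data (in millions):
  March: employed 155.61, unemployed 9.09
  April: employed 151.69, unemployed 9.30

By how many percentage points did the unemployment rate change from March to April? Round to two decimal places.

The unemployment rate changed by +0.26 percentage points.

March: labor force = 155.61 + 9.09 = 164.70; u = 9.09/164.70 = 5.52%.
April: labor force = 151.69 + 9.30 = 160.99; u = 9.30/160.99 = 5.78%.
Change = 5.78% − 5.52% = +0.26 pp.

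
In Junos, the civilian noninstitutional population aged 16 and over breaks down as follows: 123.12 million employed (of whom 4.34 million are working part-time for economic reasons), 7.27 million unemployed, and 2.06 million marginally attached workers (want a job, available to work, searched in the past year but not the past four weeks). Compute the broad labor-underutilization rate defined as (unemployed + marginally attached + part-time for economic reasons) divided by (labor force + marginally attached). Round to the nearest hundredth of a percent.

Labor force = 123.12 + 7.27 = 130.39 million.
Numerator = 7.27 + 2.06 + 4.34 = 13.67 million.
Denominator = 130.39 + 2.06 = 132.45 million.
Broad rate = 13.67 / 132.45 = 10.32%.

Broad underutilization rate ≈ 10.32%.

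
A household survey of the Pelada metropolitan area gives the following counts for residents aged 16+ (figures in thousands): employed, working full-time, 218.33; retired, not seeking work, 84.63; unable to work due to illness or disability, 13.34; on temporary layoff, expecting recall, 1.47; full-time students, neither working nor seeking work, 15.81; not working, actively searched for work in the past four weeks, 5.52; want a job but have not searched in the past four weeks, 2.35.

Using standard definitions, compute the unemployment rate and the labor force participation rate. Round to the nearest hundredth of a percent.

Unemployment rate ≈ 3.10%; labor force participation rate ≈ 65.99%.

Employed = 218.33 thousand.
Unemployed = 1.47 + 5.52 = 6.99 thousand (jobless and actively searching, or on temporary layoff).
Labor force = 218.33 + 6.99 = 225.32 thousand.
Not in labor force = 84.63 + 13.34 + 15.81 + 2.35 = 116.13 thousand (those not working and not actively searching are outside the labor force — including those who want a job but have given up searching).
Civilian working-age population = 225.32 + 116.13 = 341.45 thousand.
Unemployment rate = 6.99 / 225.32 = 3.10%.
Labor force participation rate = 225.32 / 341.45 = 65.99%.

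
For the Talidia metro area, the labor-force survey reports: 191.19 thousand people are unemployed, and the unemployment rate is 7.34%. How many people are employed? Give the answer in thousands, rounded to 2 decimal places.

About 2,413.58 thousand are employed.

Labor force = U / u = 191.19 / 0.0734 ≈ 2,604.77 thousand.
Employed = labor force − unemployed = 2,604.77 − 191.19 = 2,413.58 thousand.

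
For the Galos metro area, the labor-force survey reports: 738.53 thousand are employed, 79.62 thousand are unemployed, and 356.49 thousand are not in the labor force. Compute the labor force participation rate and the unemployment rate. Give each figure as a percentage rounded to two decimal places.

Labor force participation rate ≈ 69.65%; unemployment rate ≈ 9.73%.

Labor force = employed + unemployed = 738.53 + 79.62 = 818.15 thousand.
Working-age population = 818.15 + 356.49 = 1,174.64 thousand.
Unemployment rate = 79.62 / 818.15 = 9.73%.
Labor force participation rate = 818.15 / 1,174.64 = 69.65%.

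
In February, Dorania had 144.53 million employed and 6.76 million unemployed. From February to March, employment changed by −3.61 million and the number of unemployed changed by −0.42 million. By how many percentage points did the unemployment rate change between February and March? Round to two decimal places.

The unemployment rate changed by −0.16 percentage points.

February: labor force = 144.53 + 6.76 = 151.29; u = 6.76/151.29 = 4.47%.
March: labor force = 140.92 + 6.34 = 147.26; u = 6.34/147.26 = 4.31%.
Change = 4.31% − 4.47% = −0.16 pp.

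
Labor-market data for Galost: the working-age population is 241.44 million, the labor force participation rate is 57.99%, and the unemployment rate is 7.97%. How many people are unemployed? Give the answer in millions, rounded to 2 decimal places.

About 11.16 million are unemployed.

Labor force = 0.5799 × 241.44 = 140.01 million.
Unemployed = 0.0797 × 140.01 ≈ 11.16 million.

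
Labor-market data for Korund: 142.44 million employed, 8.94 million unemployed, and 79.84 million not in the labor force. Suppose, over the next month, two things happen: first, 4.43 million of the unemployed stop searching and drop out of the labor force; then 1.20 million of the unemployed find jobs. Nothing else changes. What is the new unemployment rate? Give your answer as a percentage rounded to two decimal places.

New unemployment rate ≈ 2.25%.

Initially, labor force = 142.44 + 8.94 = 151.38 million, so u = 8.94/151.38 = 5.91%.
After the first change, unemployed and labor force both fall by 4.43 → E = 142.44, U = 4.51, labor force = 146.95 million.
After the second change, unemployed falls and employed rises by 1.20; labor force unchanged → E = 143.64, U = 3.31, labor force = 146.95 million.
New unemployment rate = 3.31 / 146.95 = 2.25%.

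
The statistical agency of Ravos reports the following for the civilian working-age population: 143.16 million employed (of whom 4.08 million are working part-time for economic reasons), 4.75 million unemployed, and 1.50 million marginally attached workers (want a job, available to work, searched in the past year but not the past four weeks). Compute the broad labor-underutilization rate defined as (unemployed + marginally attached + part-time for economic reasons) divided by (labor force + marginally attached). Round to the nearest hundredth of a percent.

Labor force = 143.16 + 4.75 = 147.91 million.
Numerator = 4.75 + 1.50 + 4.08 = 10.33 million.
Denominator = 147.91 + 1.50 = 149.41 million.
Broad rate = 10.33 / 149.41 = 6.91%.

Broad underutilization rate ≈ 6.91%.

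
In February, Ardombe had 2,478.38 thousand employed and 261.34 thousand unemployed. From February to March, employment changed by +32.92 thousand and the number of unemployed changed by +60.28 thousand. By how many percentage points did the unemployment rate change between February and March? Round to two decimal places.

February: labor force = 2,478.38 + 261.34 = 2,739.72; u = 261.34/2,739.72 = 9.54%.
March: labor force = 2,511.30 + 321.62 = 2,832.92; u = 321.62/2,832.92 = 11.35%.
Change = 11.35% − 9.54% = +1.81 pp.

The unemployment rate changed by +1.81 percentage points.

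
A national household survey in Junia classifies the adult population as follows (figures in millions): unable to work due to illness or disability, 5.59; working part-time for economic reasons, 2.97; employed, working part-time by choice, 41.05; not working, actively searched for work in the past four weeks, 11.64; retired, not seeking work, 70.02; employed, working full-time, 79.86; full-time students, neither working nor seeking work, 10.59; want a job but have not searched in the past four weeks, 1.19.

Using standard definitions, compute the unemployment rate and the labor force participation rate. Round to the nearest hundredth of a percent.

Employed = 2.97 + 41.05 + 79.86 = 123.88 million (anyone who worked, including part-time for economic reasons, counts as employed).
Unemployed = 11.64 million.
Labor force = 123.88 + 11.64 = 135.52 million.
Not in labor force = 5.59 + 70.02 + 10.59 + 1.19 = 87.39 million (those not working and not actively searching are outside the labor force — including those who want a job but have given up searching).
Civilian working-age population = 135.52 + 87.39 = 222.91 million.
Unemployment rate = 11.64 / 135.52 = 8.59%.
Labor force participation rate = 135.52 / 222.91 = 60.80%.

Unemployment rate ≈ 8.59%; labor force participation rate ≈ 60.80%.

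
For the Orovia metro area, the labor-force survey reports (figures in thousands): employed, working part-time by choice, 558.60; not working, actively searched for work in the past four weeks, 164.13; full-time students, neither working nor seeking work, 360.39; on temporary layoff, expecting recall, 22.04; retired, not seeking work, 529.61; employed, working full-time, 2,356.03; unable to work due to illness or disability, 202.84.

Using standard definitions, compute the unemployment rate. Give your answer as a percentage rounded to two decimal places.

Employed = 558.60 + 2,356.03 = 2,914.63 thousand.
Unemployed = 164.13 + 22.04 = 186.17 thousand (jobless and actively searching, or on temporary layoff).
Labor force = 2,914.63 + 186.17 = 3,100.80 thousand.
Unemployment rate = 186.17 / 3,100.80 = 6.00%.

Unemployment rate ≈ 6.00%.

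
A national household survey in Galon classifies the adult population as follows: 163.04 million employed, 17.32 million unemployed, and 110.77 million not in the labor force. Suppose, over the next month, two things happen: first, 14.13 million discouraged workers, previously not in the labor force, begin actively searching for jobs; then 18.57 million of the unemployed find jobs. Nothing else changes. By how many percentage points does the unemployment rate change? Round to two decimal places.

The unemployment rate changes by −2.98 percentage points.

Initially, labor force = 163.04 + 17.32 = 180.36 million, so u = 17.32/180.36 = 9.60%.
After the first change, unemployed and labor force both rise by 14.13 → E = 163.04, U = 31.45, labor force = 194.49 million.
After the second change, unemployed falls and employed rises by 18.57; labor force unchanged → E = 181.61, U = 12.88, labor force = 194.49 million.
New unemployment rate = 12.88 / 194.49 = 6.62%.
Change = 6.62% − 9.60% = −2.98 percentage points.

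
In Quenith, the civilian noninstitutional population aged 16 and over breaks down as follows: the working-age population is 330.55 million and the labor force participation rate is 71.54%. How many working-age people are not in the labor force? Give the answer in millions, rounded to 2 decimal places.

Share not in the labor force = 1 − 0.7154 = 0.2846.
Not in labor force = 0.2846 × 330.55 ≈ 94.07 million.

About 94.07 million are not in the labor force.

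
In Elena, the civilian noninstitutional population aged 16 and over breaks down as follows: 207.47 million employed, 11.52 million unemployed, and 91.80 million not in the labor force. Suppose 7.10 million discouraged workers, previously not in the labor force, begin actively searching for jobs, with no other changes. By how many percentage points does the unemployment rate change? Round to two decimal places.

The unemployment rate changes by +2.98 percentage points.

Initially, labor force = 207.47 + 11.52 = 218.99 million, so u = 11.52/218.99 = 5.26%.
After the change, unemployed and labor force both rise by 7.10 → E = 207.47, U = 18.62, labor force = 226.09 million.
New unemployment rate = 18.62 / 226.09 = 8.24%.
Change = 8.24% − 5.26% = +2.98 percentage points.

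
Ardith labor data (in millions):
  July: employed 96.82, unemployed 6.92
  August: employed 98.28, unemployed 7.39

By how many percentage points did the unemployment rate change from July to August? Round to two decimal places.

The unemployment rate changed by +0.32 percentage points.

July: labor force = 96.82 + 6.92 = 103.74; u = 6.92/103.74 = 6.67%.
August: labor force = 98.28 + 7.39 = 105.67; u = 7.39/105.67 = 6.99%.
Change = 6.99% − 6.67% = +0.32 pp.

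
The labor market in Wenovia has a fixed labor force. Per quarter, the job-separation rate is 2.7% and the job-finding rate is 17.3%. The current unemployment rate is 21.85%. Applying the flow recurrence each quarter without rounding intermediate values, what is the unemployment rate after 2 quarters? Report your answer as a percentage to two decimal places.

Unemployment rate after two quarters ≈ 18.84%.

With a fixed labor force, u_{t+1} = u_t + s·(1−u_t) − f·u_t = u_t·(1−s−f) + s.
Here 1−s−f = 0.800 and s = 0.027.
u_1 = 0.218500 × 0.800 + 0.027 = 0.201800.
u_2 = 0.201800 × 0.800 + 0.027 = 0.188440.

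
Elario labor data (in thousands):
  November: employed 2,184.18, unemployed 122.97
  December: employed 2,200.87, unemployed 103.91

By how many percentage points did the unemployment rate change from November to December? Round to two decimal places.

November: labor force = 2,184.18 + 122.97 = 2,307.15; u = 122.97/2,307.15 = 5.33%.
December: labor force = 2,200.87 + 103.91 = 2,304.78; u = 103.91/2,304.78 = 4.51%.
Change = 4.51% − 5.33% = −0.82 pp.

The unemployment rate changed by −0.82 percentage points.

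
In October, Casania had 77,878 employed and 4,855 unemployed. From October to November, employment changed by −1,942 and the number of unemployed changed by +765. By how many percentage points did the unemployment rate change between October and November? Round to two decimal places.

October: labor force = 77,878 + 4,855 = 82,733; u = 4,855/82,733 = 5.87%.
November: labor force = 75,936 + 5,620 = 81,556; u = 5,620/81,556 = 6.89%.
Change = 6.89% − 5.87% = +1.02 pp.

The unemployment rate changed by +1.02 percentage points.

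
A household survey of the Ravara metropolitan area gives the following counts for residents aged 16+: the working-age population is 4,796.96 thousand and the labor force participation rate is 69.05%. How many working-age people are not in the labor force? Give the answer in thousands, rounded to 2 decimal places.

Share not in the labor force = 1 − 0.6905 = 0.3095.
Not in labor force = 0.3095 × 4,796.96 ≈ 1,484.66 thousand.

About 1,484.66 thousand are not in the labor force.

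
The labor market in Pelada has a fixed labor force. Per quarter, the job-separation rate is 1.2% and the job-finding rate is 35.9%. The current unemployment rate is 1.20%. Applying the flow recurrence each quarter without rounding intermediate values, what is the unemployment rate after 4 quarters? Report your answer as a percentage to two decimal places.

With a fixed labor force, u_{t+1} = u_t + s·(1−u_t) − f·u_t = u_t·(1−s−f) + s.
Here 1−s−f = 0.629 and s = 0.012.
u_1 = 0.012000 × 0.629 + 0.012 = 0.019548.
u_2 = 0.019548 × 0.629 + 0.012 = 0.024296.
u_3 = 0.024296 × 0.629 + 0.012 = 0.027282.
u_4 = 0.027282 × 0.629 + 0.012 = 0.029160.

Unemployment rate after four quarters ≈ 2.92%.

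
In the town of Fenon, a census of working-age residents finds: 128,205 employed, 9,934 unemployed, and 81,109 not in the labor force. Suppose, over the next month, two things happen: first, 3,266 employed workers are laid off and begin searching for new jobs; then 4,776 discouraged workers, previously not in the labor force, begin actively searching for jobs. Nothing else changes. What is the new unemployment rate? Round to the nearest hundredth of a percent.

New unemployment rate ≈ 12.58%.

Initially, labor force = 128,205 + 9,934 = 138,139, so u = 9,934/138,139 = 7.19%.
After the first change, employed falls and unemployed rises by 3,266; labor force unchanged → E = 124,939, U = 13,200, labor force = 138,139.
After the second change, unemployed and labor force both rise by 4,776 → E = 124,939, U = 17,976, labor force = 142,915.
New unemployment rate = 17,976 / 142,915 = 12.58%.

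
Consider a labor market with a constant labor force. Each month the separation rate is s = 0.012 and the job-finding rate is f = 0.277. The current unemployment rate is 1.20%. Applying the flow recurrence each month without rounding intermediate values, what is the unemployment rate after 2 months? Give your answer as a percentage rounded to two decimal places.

Unemployment rate after two months ≈ 2.66%.

With a fixed labor force, u_{t+1} = u_t + s·(1−u_t) − f·u_t = u_t·(1−s−f) + s.
Here 1−s−f = 0.711 and s = 0.012.
u_1 = 0.012000 × 0.711 + 0.012 = 0.020532.
u_2 = 0.020532 × 0.711 + 0.012 = 0.026598.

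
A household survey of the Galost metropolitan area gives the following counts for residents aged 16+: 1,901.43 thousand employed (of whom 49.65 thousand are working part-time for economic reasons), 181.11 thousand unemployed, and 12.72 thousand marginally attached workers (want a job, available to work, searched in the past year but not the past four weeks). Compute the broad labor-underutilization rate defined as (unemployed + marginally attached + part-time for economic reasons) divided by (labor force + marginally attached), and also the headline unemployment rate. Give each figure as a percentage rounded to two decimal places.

Broad underutilization rate ≈ 11.62%; headline unemployment rate ≈ 8.70%.

Labor force = 1,901.43 + 181.11 = 2,082.54 thousand.
Numerator = 181.11 + 12.72 + 49.65 = 243.48 thousand.
Denominator = 2,082.54 + 12.72 = 2,095.26 thousand.
Broad rate = 243.48 / 2,095.26 = 11.62%.
Headline unemployment rate = 181.11 / 2,082.54 = 8.70%.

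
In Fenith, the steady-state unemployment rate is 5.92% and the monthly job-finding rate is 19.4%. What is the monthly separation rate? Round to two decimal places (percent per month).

Separation rate ≈ 1.22% per month.

From u* = s/(s+f): s = u·f/(1−u).
s = 0.0592 × 19.4 / (1 − 0.0592) = 1.1485 / 0.9408 ≈ 1.22% per month.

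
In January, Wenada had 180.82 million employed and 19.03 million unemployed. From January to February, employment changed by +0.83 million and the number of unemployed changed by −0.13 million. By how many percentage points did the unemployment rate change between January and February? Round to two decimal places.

The unemployment rate changed by −0.10 percentage points.

January: labor force = 180.82 + 19.03 = 199.85; u = 19.03/199.85 = 9.52%.
February: labor force = 181.65 + 18.90 = 200.55; u = 18.90/200.55 = 9.42%.
Change = 9.42% − 9.52% = −0.10 pp.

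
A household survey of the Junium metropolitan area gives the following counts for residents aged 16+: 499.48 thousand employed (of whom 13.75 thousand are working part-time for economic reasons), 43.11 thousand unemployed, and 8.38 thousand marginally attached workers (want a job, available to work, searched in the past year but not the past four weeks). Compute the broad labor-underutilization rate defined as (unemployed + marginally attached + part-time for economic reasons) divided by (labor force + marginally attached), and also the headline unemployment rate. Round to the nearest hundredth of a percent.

Broad underutilization rate ≈ 11.84%; headline unemployment rate ≈ 7.95%.

Labor force = 499.48 + 43.11 = 542.59 thousand.
Numerator = 43.11 + 8.38 + 13.75 = 65.24 thousand.
Denominator = 542.59 + 8.38 = 550.97 thousand.
Broad rate = 65.24 / 550.97 = 11.84%.
Headline unemployment rate = 43.11 / 542.59 = 7.95%.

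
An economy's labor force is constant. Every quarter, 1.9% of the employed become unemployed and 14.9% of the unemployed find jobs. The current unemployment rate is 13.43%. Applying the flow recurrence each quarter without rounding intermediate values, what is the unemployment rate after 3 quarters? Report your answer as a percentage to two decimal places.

With a fixed labor force, u_{t+1} = u_t + s·(1−u_t) − f·u_t = u_t·(1−s−f) + s.
Here 1−s−f = 0.832 and s = 0.019.
u_1 = 0.134300 × 0.832 + 0.019 = 0.130738.
u_2 = 0.130738 × 0.832 + 0.019 = 0.127774.
u_3 = 0.127774 × 0.832 + 0.019 = 0.125308.

Unemployment rate after three quarters ≈ 12.53%.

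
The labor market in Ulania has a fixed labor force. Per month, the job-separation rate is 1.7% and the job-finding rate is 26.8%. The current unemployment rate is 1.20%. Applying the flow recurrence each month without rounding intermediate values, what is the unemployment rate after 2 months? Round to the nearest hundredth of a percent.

With a fixed labor force, u_{t+1} = u_t + s·(1−u_t) − f·u_t = u_t·(1−s−f) + s.
Here 1−s−f = 0.715 and s = 0.017.
u_1 = 0.012000 × 0.715 + 0.017 = 0.025580.
u_2 = 0.025580 × 0.715 + 0.017 = 0.035290.

Unemployment rate after two months ≈ 3.53%.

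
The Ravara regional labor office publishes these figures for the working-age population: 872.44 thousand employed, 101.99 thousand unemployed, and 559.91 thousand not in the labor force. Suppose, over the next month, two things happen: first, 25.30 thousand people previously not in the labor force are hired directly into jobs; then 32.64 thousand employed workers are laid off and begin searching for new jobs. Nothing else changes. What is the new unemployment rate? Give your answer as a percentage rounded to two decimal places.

Initially, labor force = 872.44 + 101.99 = 974.43 thousand, so u = 101.99/974.43 = 10.47%.
After the first change, employed and labor force both rise by 25.30; unemployed unchanged → E = 897.74, U = 101.99, labor force = 999.73 thousand.
After the second change, employed falls and unemployed rises by 32.64; labor force unchanged → E = 865.10, U = 134.63, labor force = 999.73 thousand.
New unemployment rate = 134.63 / 999.73 = 13.47%.

New unemployment rate ≈ 13.47%.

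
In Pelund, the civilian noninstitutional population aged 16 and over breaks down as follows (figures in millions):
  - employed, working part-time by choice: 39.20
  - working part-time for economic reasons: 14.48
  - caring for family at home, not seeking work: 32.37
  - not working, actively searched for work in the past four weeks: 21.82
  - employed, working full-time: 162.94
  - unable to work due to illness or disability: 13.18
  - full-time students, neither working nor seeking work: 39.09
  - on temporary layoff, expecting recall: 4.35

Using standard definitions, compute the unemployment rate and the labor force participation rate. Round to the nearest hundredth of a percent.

Unemployment rate ≈ 10.78%; labor force participation rate ≈ 74.15%.

Employed = 39.20 + 14.48 + 162.94 = 216.62 million (anyone who worked, including part-time for economic reasons, counts as employed).
Unemployed = 21.82 + 4.35 = 26.17 million (jobless and actively searching, or on temporary layoff).
Labor force = 216.62 + 26.17 = 242.79 million.
Not in labor force = 32.37 + 13.18 + 39.09 = 84.64 million (those not working and not actively searching are outside the labor force).
Civilian working-age population = 242.79 + 84.64 = 327.43 million.
Unemployment rate = 26.17 / 242.79 = 10.78%.
Labor force participation rate = 242.79 / 327.43 = 74.15%.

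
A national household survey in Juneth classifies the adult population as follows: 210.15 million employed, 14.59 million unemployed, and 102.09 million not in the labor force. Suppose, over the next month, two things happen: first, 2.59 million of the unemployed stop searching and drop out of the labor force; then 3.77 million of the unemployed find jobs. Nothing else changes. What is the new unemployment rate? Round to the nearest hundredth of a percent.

New unemployment rate ≈ 3.70%.

Initially, labor force = 210.15 + 14.59 = 224.74 million, so u = 14.59/224.74 = 6.49%.
After the first change, unemployed and labor force both fall by 2.59 → E = 210.15, U = 12.00, labor force = 222.15 million.
After the second change, unemployed falls and employed rises by 3.77; labor force unchanged → E = 213.92, U = 8.23, labor force = 222.15 million.
New unemployment rate = 8.23 / 222.15 = 3.70%.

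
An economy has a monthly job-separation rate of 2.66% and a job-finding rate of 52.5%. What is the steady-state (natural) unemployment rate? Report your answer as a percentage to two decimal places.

At steady state the flows balance: s·E = f·U, so U/(E+U) = s/(s+f).
u* = 2.66 / (2.66 + 52.5) = 2.66 / 55.16 = 4.82%.

Steady-state unemployment rate ≈ 4.82%.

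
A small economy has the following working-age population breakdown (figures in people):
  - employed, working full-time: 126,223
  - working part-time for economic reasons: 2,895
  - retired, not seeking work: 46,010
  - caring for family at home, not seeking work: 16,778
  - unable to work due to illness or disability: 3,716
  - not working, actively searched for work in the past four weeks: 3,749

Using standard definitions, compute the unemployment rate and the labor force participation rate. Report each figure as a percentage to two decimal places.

Employed = 126,223 + 2,895 = 129,118 (anyone who worked, including part-time for economic reasons, counts as employed).
Unemployed = 3,749.
Labor force = 129,118 + 3,749 = 132,867.
Not in labor force = 46,010 + 16,778 + 3,716 = 66,504 (those not working and not actively searching are outside the labor force).
Civilian working-age population = 132,867 + 66,504 = 199,371.
Unemployment rate = 3,749 / 132,867 = 2.82%.
Labor force participation rate = 132,867 / 199,371 = 66.64%.

Unemployment rate ≈ 2.82%; labor force participation rate ≈ 66.64%.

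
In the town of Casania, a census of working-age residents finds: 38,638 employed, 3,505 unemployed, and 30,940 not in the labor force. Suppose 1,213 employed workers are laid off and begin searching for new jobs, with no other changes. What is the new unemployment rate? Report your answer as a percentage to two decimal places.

Initially, labor force = 38,638 + 3,505 = 42,143, so u = 3,505/42,143 = 8.32%.
After the change, employed falls and unemployed rises by 1,213; labor force unchanged → E = 37,425, U = 4,718, labor force = 42,143.
New unemployment rate = 4,718 / 42,143 = 11.20%.

New unemployment rate ≈ 11.20%.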